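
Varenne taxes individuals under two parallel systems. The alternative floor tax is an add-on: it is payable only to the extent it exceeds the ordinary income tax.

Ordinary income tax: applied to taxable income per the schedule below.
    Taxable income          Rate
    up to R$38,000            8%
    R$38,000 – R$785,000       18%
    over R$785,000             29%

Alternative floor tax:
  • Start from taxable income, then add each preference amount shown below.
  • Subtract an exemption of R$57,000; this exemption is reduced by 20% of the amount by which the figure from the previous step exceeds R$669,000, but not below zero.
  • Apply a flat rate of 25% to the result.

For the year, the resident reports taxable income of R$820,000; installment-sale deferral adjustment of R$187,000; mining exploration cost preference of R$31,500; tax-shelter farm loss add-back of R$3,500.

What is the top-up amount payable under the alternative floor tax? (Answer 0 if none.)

Alternative floor tax:
  Adjusted income: R$820,000 + R$187,000 + R$31,500 + R$3,500 = R$1,042,000
  Exemption: 20% × (R$1,042,000 − R$669,000) = R$74,600 ≥ R$57,000, so the exemption is fully phased out
  Base: R$1,042,000 − R$0 = R$1,042,000
  R$1,042,000 × 25% = R$260,500

Ordinary income tax:
  R$38,000 × 8% = R$3,040
  R$747,000 × 18% = R$134,460
  R$35,000 × 29% = R$10,150
  → R$147,650

Excess of alternative floor tax over ordinary income tax: R$260,500 − R$147,650 = R$112,850.

R$112,850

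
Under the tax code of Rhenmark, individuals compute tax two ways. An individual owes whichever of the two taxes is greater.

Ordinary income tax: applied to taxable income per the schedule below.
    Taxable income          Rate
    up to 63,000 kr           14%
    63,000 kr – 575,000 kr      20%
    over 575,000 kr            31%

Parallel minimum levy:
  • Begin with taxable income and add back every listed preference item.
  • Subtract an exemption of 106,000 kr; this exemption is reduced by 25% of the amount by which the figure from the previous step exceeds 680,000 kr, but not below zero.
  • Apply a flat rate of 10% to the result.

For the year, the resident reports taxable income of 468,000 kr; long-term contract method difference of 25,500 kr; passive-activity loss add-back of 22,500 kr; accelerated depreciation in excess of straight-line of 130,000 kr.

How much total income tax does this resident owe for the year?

89,820 kr

Ordinary income tax:
  63,000 kr × 14% = 8,820 kr
  405,000 kr × 20% = 81,000 kr
  → 89,820 kr

Parallel minimum levy:
  Adjusted income: 468,000 kr + 25,500 kr + 22,500 kr + 130,000 kr = 646,000 kr
  Exemption: 646,000 kr ≤ 680,000 kr, so full 106,000 kr applies
  Base: 646,000 kr − 106,000 kr = 540,000 kr
  540,000 kr × 10% = 54,000 kr

89,820 kr > 54,000 kr, so the ordinary income tax governs.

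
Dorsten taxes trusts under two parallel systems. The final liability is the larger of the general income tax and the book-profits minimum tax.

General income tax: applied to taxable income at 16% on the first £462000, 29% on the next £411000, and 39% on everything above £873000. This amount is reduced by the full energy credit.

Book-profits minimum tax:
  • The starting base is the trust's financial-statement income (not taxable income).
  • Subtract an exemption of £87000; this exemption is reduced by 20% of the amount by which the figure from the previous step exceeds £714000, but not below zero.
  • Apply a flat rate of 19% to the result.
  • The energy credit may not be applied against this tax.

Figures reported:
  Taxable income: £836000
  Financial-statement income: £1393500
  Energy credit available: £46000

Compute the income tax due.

General income tax:
  £462000 × 16% = £73920
  £374000 × 29% = £108460
  → £182380
  Less energy credit £46000 → £136380

Book-profits minimum tax:
  Base (financial-statement income): £1393500
  Exemption: 20% × (£1393500 − £714000) = £135900 ≥ £87000, so the exemption is fully phased out
  Base: £1393500 − £0 = £1393500
  £1393500 × 19% = £264765

£264765 > £136380, so the book-profits minimum tax is the binding amount.

£264765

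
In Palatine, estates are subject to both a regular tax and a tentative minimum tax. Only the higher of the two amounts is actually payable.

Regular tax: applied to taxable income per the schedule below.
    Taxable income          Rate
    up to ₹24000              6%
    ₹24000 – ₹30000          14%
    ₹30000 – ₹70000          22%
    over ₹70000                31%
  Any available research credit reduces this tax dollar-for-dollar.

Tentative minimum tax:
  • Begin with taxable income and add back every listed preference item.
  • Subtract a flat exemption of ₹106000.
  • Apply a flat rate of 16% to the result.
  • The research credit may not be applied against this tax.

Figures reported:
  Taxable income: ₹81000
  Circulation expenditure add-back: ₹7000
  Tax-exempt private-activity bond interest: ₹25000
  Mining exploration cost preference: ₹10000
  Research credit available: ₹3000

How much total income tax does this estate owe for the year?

₹11490

Tentative minimum tax:
  Adjusted income: ₹81000 + ₹7000 + ₹25000 + ₹10000 = ₹123000
  Less exemption ₹106000 → base ₹17000
  ₹17000 × 16% = ₹2720

Regular tax:
  ₹24000 × 6% = ₹1440
  ₹6000 × 14% = ₹840
  ₹40000 × 22% = ₹8800
  ₹11000 × 31% = ₹3410
  → ₹14490
  Less research credit ₹3000 → ₹11490

₹11490 > ₹2720, so the regular tax governs.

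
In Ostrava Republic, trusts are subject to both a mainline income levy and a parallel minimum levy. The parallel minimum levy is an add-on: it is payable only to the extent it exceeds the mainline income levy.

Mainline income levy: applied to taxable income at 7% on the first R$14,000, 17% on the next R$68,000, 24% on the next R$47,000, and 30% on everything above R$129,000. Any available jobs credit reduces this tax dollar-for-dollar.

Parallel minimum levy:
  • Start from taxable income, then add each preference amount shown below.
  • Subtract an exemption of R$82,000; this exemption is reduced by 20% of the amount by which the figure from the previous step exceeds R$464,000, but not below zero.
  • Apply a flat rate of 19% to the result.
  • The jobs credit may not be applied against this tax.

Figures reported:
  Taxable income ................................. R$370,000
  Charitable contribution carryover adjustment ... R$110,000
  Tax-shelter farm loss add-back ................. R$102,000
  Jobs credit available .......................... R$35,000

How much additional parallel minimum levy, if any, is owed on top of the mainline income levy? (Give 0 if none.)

R$38,364

Mainline income levy:
  R$14,000 × 7% = R$980
  R$68,000 × 17% = R$11,560
  R$47,000 × 24% = R$11,280
  R$241,000 × 30% = R$72,300
  → R$96,120
  Less jobs credit R$35,000 → R$61,120

Parallel minimum levy:
  Adjusted income: R$370,000 + R$110,000 + R$102,000 = R$582,000
  Exemption: R$82,000 − 20% × (R$582,000 − R$464,000) = R$82,000 − R$23,600 = R$58,400
  Base: R$582,000 − R$58,400 = R$523,600
  R$523,600 × 19% = R$99,484

Excess of parallel minimum levy over mainline income levy: R$99,484 − R$61,120 = R$38,364.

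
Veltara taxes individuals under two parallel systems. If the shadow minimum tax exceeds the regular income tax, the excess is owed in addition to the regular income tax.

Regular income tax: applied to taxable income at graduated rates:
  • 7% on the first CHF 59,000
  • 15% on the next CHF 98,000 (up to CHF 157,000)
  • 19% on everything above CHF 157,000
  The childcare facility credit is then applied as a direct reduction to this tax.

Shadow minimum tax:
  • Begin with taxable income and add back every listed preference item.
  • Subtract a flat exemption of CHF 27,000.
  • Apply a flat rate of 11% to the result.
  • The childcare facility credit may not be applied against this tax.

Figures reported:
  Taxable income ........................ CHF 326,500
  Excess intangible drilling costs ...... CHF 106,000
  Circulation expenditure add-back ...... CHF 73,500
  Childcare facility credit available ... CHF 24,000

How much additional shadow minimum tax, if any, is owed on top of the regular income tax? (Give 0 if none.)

Regular income tax:
  CHF 59,000 × 7% = CHF 4,130
  CHF 98,000 × 15% = CHF 14,700
  CHF 169,500 × 19% = CHF 32,205
  → CHF 51,035
  Less childcare facility credit CHF 24,000 → CHF 27,035

Shadow minimum tax:
  Adjusted income: CHF 326,500 + CHF 106,000 + CHF 73,500 = CHF 506,000
  Less exemption CHF 27,000 → base CHF 479,000
  CHF 479,000 × 11% = CHF 52,690

Excess of shadow minimum tax over regular income tax: CHF 52,690 − CHF 27,035 = CHF 25,655.

CHF 25,655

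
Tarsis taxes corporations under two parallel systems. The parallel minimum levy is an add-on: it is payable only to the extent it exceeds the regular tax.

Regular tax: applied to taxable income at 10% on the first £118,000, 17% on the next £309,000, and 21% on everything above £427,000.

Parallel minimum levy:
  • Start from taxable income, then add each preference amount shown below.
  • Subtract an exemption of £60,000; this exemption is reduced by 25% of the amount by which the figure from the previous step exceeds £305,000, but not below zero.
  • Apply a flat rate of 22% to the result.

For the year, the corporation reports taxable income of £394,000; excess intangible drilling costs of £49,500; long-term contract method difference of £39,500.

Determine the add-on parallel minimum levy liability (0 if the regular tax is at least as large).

Regular tax:
  £118,000 × 10% = £11,800
  £276,000 × 17% = £46,920
  → £58,720

Parallel minimum levy:
  Adjusted income: £394,000 + £49,500 + £39,500 = £483,000
  Exemption: £60,000 − 25% × (£483,000 − £305,000) = £60,000 − £44,500 = £15,500
  Base: £483,000 − £15,500 = £467,500
  £467,500 × 22% = £102,850

Excess of parallel minimum levy over regular tax: £102,850 − £58,720 = £44,130.

£44,130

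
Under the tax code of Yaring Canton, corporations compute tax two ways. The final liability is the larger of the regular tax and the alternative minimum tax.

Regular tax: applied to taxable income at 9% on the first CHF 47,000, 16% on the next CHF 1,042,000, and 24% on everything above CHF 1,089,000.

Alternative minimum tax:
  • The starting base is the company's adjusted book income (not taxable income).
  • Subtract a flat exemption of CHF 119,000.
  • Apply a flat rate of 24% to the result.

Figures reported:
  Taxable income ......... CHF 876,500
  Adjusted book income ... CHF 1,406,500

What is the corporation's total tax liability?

CHF 309,000

Regular tax:
  CHF 47,000 × 9% = CHF 4,230
  CHF 829,500 × 16% = CHF 132,720
  → CHF 136,950

Alternative minimum tax:
  Base (adjusted book income): CHF 1,406,500
  Less exemption CHF 119,000 → base CHF 1,287,500
  CHF 1,287,500 × 24% = CHF 309,000

CHF 309,000 > CHF 136,950, so the alternative minimum tax is the binding amount.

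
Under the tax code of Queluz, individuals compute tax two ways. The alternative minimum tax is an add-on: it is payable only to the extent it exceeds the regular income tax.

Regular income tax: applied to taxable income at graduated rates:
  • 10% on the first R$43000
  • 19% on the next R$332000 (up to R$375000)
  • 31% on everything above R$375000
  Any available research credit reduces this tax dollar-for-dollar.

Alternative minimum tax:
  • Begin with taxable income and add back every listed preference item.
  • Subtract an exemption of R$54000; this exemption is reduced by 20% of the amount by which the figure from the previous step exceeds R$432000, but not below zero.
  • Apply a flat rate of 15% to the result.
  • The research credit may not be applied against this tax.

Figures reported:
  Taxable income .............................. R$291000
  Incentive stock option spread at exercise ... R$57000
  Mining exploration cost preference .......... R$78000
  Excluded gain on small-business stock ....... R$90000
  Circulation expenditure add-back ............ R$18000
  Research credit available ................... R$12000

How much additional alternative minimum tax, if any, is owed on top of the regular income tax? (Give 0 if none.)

R$35640

Regular income tax:
  R$43000 × 10% = R$4300
  R$248000 × 19% = R$47120
  → R$51420
  Less research credit R$12000 → R$39420

Alternative minimum tax:
  Adjusted income: R$291000 + R$57000 + R$78000 + R$90000 + R$18000 = R$534000
  Exemption: R$54000 − 20% × (R$534000 − R$432000) = R$54000 − R$20400 = R$33600
  Base: R$534000 − R$33600 = R$500400
  R$500400 × 15% = R$75060

Excess of alternative minimum tax over regular income tax: R$75060 − R$39420 = R$35640.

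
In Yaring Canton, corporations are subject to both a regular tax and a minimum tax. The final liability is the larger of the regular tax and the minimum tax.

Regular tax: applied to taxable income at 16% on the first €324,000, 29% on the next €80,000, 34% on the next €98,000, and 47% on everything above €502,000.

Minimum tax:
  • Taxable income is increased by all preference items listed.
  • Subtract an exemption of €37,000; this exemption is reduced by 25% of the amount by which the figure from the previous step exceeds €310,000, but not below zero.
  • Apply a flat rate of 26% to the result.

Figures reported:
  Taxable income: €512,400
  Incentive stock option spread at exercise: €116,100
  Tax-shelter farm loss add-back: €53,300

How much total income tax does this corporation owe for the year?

€177,268

Minimum tax:
  Adjusted income: €512,400 + €116,100 + €53,300 = €681,800
  Exemption: 25% × (€681,800 − €310,000) = €92,950 ≥ €37,000, so the exemption is fully phased out
  Base: €681,800 − €0 = €681,800
  €681,800 × 26% = €177,268

Regular tax:
  €324,000 × 16% = €51,840
  €80,000 × 29% = €23,200
  €98,000 × 34% = €33,320
  €10,400 × 47% = €4,888
  → €113,248

€177,268 > €113,248, so the minimum tax is the binding amount.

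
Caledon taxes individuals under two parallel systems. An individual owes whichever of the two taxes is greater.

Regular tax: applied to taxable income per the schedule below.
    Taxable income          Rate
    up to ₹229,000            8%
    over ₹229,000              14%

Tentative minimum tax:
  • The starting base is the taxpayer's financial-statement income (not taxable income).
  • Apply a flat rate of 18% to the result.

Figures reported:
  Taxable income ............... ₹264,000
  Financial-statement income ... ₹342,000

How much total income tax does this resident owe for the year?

₹61,560

Tentative minimum tax:
  Base (financial-statement income): ₹342,000
  ₹342,000 × 18% = ₹61,560

Regular tax:
  ₹229,000 × 8% = ₹18,320
  ₹35,000 × 14% = ₹4,900
  → ₹23,220

₹61,560 > ₹23,220, so the tentative minimum tax is the binding amount.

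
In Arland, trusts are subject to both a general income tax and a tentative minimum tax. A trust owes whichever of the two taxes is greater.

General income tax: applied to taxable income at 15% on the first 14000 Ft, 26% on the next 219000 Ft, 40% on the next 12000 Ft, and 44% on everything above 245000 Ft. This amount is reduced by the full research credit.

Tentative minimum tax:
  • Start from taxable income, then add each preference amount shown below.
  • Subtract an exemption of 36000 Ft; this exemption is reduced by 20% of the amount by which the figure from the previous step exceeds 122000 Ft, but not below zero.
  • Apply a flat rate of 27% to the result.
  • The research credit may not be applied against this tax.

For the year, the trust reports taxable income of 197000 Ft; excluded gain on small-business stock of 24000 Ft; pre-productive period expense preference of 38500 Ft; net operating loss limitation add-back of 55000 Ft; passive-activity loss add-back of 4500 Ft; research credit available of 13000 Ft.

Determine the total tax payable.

Tentative minimum tax:
  Adjusted income: 197000 Ft + 24000 Ft + 38500 Ft + 55000 Ft + 4500 Ft = 319000 Ft
  Exemption: 20% × (319000 Ft − 122000 Ft) = 39400 Ft ≥ 36000 Ft, so the exemption is fully phased out
  Base: 319000 Ft − 0 Ft = 319000 Ft
  319000 Ft × 27% = 86130 Ft

General income tax:
  14000 Ft × 15% = 2100 Ft
  183000 Ft × 26% = 47580 Ft
  → 49680 Ft
  Less research credit 13000 Ft → 36680 Ft

86130 Ft > 36680 Ft, so the tentative minimum tax is the binding amount.

86130 Ft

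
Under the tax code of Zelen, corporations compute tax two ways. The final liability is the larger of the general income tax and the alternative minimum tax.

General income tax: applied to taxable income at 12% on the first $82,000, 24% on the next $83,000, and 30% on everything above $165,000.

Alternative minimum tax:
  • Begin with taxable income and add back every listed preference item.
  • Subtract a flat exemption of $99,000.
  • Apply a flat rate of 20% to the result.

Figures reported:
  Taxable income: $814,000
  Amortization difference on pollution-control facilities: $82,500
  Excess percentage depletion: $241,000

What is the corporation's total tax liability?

$224,460

General income tax:
  $82,000 × 12% = $9,840
  $83,000 × 24% = $19,920
  $649,000 × 30% = $194,700
  → $224,460

Alternative minimum tax:
  Adjusted income: $814,000 + $82,500 + $241,000 = $1,137,500
  Less exemption $99,000 → base $1,038,500
  $1,038,500 × 20% = $207,700

$224,460 > $207,700, so the general income tax governs.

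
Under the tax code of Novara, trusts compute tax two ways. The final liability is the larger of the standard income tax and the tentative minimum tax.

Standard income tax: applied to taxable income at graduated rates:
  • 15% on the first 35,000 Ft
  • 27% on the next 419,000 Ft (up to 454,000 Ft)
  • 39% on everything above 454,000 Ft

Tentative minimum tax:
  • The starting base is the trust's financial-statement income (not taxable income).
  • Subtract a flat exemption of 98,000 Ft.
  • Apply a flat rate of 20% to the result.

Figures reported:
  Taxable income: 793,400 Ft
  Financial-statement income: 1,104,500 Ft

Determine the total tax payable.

Tentative minimum tax:
  Base (financial-statement income): 1,104,500 Ft
  Less exemption 98,000 Ft → base 1,006,500 Ft
  1,006,500 Ft × 20% = 201,300 Ft

Standard income tax:
  35,000 Ft × 15% = 5,250 Ft
  419,000 Ft × 27% = 113,130 Ft
  339,400 Ft × 39% = 132,366 Ft
  → 250,746 Ft

250,746 Ft > 201,300 Ft, so the standard income tax governs.

250,746 Ft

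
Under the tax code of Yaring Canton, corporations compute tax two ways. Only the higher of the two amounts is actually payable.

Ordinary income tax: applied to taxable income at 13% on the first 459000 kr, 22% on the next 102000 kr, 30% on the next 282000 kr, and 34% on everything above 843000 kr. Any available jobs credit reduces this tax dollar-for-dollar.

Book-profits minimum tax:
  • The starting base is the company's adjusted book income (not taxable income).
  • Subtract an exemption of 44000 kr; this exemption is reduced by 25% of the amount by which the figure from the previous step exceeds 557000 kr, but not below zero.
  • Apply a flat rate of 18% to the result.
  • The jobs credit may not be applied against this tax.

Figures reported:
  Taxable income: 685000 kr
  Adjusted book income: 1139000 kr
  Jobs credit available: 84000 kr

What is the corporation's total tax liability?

Book-profits minimum tax:
  Base (adjusted book income): 1139000 kr
  Exemption: 25% × (1139000 kr − 557000 kr) = 145500 kr ≥ 44000 kr, so the exemption is fully phased out
  Base: 1139000 kr − 0 kr = 1139000 kr
  1139000 kr × 18% = 205020 kr

Ordinary income tax:
  459000 kr × 13% = 59670 kr
  102000 kr × 22% = 22440 kr
  124000 kr × 30% = 37200 kr
  → 119310 kr
  Less jobs credit 84000 kr → 35310 kr

205020 kr > 35310 kr, so the book-profits minimum tax is the binding amount.

205020 kr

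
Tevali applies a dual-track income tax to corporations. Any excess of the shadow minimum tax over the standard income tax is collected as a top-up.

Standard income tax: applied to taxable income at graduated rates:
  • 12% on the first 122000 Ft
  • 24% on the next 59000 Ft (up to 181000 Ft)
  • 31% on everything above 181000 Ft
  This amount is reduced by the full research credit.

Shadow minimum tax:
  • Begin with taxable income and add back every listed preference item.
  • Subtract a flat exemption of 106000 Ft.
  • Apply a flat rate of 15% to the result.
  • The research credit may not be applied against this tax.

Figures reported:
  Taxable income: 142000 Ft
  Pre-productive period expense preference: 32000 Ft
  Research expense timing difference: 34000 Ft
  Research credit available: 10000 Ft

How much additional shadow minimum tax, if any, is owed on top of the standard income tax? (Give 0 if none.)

Standard income tax:
  122000 Ft × 12% = 14640 Ft
  20000 Ft × 24% = 4800 Ft
  → 19440 Ft
  Less research credit 10000 Ft → 9440 Ft

Shadow minimum tax:
  Adjusted income: 142000 Ft + 32000 Ft + 34000 Ft = 208000 Ft
  Less exemption 106000 Ft → base 102000 Ft
  102000 Ft × 15% = 15300 Ft

Excess of shadow minimum tax over standard income tax: 15300 Ft − 9440 Ft = 5860 Ft.

5860 Ft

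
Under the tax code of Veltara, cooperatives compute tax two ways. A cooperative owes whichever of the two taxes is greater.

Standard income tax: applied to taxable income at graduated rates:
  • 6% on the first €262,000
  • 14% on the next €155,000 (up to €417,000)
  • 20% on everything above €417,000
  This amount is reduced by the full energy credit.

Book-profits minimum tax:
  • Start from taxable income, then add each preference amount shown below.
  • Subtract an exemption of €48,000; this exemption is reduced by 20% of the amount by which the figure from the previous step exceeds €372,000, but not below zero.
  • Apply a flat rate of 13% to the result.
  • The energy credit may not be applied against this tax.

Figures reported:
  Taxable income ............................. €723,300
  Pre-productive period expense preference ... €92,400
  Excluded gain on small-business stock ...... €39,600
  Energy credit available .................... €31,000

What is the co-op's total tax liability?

€111,189

Standard income tax:
  €262,000 × 6% = €15,720
  €155,000 × 14% = €21,700
  €306,300 × 20% = €61,260
  → €98,680
  Less energy credit €31,000 → €67,680

Book-profits minimum tax:
  Adjusted income: €723,300 + €92,400 + €39,600 = €855,300
  Exemption: 20% × (€855,300 − €372,000) = €96,660 ≥ €48,000, so the exemption is fully phased out
  Base: €855,300 − €0 = €855,300
  €855,300 × 13% = €111,189

€111,189 > €67,680, so the book-profits minimum tax is the binding amount.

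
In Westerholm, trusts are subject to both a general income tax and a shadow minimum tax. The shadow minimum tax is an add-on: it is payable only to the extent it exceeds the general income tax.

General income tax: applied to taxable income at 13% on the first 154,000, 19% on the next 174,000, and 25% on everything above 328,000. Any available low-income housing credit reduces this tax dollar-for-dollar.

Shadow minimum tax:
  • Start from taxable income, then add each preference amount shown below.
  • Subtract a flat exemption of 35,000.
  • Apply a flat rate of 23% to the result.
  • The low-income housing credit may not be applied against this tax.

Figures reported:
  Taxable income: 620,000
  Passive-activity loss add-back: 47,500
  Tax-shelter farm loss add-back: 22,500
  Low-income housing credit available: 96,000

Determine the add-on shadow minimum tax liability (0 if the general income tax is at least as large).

120,570

General income tax:
  154,000 × 13% = 20,020
  174,000 × 19% = 33,060
  292,000 × 25% = 73,000
  → 126,080
  Less low-income housing credit 96,000 → 30,080

Shadow minimum tax:
  Adjusted income: 620,000 + 47,500 + 22,500 = 690,000
  Less exemption 35,000 → base 655,000
  655,000 × 23% = 150,650

Excess of shadow minimum tax over general income tax: 150,650 − 30,080 = 120,570.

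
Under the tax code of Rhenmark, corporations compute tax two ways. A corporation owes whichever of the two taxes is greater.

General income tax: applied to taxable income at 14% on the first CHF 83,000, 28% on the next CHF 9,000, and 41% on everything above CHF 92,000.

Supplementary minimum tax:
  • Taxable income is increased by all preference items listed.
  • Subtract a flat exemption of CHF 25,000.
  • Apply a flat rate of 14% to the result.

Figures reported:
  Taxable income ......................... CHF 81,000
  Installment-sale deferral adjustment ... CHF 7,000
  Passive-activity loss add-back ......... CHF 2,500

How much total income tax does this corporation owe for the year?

CHF 11,340

Supplementary minimum tax:
  Adjusted income: CHF 81,000 + CHF 7,000 + CHF 2,500 = CHF 90,500
  Less exemption CHF 25,000 → base CHF 65,500
  CHF 65,500 × 14% = CHF 9,170

General income tax:
  CHF 81,000 × 14% = CHF 11,340

CHF 11,340 > CHF 9,170, so the general income tax governs.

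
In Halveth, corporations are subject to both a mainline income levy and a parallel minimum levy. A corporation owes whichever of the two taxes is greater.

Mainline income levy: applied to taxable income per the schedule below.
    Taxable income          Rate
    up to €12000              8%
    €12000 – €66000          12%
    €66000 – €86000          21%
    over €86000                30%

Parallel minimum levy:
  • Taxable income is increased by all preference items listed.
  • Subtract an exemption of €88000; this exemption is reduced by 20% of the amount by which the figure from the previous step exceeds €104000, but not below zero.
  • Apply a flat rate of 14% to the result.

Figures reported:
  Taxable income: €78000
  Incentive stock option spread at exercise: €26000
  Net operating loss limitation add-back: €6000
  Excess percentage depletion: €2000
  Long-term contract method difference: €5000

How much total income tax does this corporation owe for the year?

€9960

Mainline income levy:
  €12000 × 8% = €960
  €54000 × 12% = €6480
  €12000 × 21% = €2520
  → €9960

Parallel minimum levy:
  Adjusted income: €78000 + €26000 + €6000 + €2000 + €5000 = €117000
  Exemption: €88000 − 20% × (€117000 − €104000) = €88000 − €2600 = €85400
  Base: €117000 − €85400 = €31600
  €31600 × 14% = €4424

€9960 > €4424, so the mainline income levy governs.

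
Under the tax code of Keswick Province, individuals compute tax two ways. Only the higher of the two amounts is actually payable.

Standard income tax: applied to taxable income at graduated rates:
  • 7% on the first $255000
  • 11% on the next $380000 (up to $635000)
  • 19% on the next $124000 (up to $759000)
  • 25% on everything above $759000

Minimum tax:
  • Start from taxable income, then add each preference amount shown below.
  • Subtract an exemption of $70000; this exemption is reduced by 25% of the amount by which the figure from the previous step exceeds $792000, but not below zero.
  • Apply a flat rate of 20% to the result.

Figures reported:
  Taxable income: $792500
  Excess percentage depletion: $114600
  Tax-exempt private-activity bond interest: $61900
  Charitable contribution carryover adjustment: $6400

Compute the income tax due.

Standard income tax:
  $255000 × 7% = $17850
  $380000 × 11% = $41800
  $124000 × 19% = $23560
  $33500 × 25% = $8375
  → $91585

Minimum tax:
  Adjusted income: $792500 + $114600 + $61900 + $6400 = $975400
  Exemption: $70000 − 25% × ($975400 − $792000) = $70000 − $45850 = $24150
  Base: $975400 − $24150 = $951250
  $951250 × 20% = $190250

$190250 > $91585, so the minimum tax is the binding amount.

$190250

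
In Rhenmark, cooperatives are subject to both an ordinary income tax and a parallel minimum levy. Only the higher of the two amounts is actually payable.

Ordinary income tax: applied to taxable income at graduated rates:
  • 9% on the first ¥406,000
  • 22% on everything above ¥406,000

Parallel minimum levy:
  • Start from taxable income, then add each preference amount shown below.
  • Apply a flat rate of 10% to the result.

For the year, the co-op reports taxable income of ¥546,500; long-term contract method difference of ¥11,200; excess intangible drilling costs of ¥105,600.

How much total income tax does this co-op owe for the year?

Ordinary income tax:
  ¥406,000 × 9% = ¥36,540
  ¥140,500 × 22% = ¥30,910
  → ¥67,450

Parallel minimum levy:
  Adjusted income: ¥546,500 + ¥11,200 + ¥105,600 = ¥663,300
  ¥663,300 × 10% = ¥66,330

¥67,450 > ¥66,330, so the ordinary income tax governs.

¥67,450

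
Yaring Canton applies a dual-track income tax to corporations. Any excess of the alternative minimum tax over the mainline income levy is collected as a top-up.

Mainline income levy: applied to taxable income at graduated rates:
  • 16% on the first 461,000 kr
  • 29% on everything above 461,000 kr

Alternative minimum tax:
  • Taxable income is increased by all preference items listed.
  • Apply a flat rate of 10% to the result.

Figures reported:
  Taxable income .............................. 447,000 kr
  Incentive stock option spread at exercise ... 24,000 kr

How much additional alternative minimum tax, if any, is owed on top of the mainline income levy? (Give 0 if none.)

Alternative minimum tax:
  Adjusted income: 447,000 kr + 24,000 kr = 471,000 kr
  471,000 kr × 10% = 47,100 kr

Mainline income levy:
  447,000 kr × 16% = 71,520 kr

47,100 kr ≤ 71,520 kr, so no add-on is due.

0 kr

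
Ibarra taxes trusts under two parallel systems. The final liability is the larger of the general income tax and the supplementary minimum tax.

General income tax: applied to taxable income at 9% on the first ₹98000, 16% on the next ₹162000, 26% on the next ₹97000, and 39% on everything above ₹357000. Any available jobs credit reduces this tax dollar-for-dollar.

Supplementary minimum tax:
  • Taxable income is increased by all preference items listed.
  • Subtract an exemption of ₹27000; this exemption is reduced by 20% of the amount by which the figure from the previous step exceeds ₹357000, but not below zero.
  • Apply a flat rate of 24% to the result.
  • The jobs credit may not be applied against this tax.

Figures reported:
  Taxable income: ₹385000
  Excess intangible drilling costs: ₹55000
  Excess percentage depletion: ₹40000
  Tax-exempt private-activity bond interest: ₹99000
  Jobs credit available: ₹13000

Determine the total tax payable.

₹138960

Supplementary minimum tax:
  Adjusted income: ₹385000 + ₹55000 + ₹40000 + ₹99000 = ₹579000
  Exemption: 20% × (₹579000 − ₹357000) = ₹44400 ≥ ₹27000, so the exemption is fully phased out
  Base: ₹579000 − ₹0 = ₹579000
  ₹579000 × 24% = ₹138960

General income tax:
  ₹98000 × 9% = ₹8820
  ₹162000 × 16% = ₹25920
  ₹97000 × 26% = ₹25220
  ₹28000 × 39% = ₹10920
  → ₹70880
  Less jobs credit ₹13000 → ₹57880

₹138960 > ₹57880, so the supplementary minimum tax is the binding amount.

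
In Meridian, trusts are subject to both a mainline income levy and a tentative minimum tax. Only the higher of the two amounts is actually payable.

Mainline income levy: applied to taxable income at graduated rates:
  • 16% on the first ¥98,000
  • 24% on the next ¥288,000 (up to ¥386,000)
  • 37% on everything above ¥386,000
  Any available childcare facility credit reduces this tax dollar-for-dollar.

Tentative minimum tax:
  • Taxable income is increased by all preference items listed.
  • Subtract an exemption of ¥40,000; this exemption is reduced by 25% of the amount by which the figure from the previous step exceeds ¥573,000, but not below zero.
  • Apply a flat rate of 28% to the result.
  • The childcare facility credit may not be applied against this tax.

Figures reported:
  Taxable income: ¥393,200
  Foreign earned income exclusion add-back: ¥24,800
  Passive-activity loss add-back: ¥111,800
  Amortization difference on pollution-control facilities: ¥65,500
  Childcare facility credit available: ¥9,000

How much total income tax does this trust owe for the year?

¥157,045

Tentative minimum tax:
  Adjusted income: ¥393,200 + ¥24,800 + ¥111,800 + ¥65,500 = ¥595,300
  Exemption: ¥40,000 − 25% × (¥595,300 − ¥573,000) = ¥40,000 − ¥5,575 = ¥34,425
  Base: ¥595,300 − ¥34,425 = ¥560,875
  ¥560,875 × 28% = ¥157,045

Mainline income levy:
  ¥98,000 × 16% = ¥15,680
  ¥288,000 × 24% = ¥69,120
  ¥7,200 × 37% = ¥2,664
  → ¥87,464
  Less childcare facility credit ¥9,000 → ¥78,464

¥157,045 > ¥78,464, so the tentative minimum tax is the binding amount.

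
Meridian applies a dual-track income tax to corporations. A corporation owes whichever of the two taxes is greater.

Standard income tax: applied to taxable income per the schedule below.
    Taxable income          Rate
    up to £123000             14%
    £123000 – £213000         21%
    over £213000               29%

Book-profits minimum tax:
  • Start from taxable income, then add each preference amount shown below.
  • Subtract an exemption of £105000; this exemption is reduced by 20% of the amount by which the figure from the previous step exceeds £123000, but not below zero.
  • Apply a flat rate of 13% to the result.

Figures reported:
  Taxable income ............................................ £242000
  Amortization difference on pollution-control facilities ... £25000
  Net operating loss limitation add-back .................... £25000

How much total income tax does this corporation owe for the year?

Book-profits minimum tax:
  Adjusted income: £242000 + £25000 + £25000 = £292000
  Exemption: £105000 − 20% × (£292000 − £123000) = £105000 − £33800 = £71200
  Base: £292000 − £71200 = £220800
  £220800 × 13% = £28704

Standard income tax:
  £123000 × 14% = £17220
  £90000 × 21% = £18900
  £29000 × 29% = £8410
  → £44530

£44530 > £28704, so the standard income tax governs.

£44530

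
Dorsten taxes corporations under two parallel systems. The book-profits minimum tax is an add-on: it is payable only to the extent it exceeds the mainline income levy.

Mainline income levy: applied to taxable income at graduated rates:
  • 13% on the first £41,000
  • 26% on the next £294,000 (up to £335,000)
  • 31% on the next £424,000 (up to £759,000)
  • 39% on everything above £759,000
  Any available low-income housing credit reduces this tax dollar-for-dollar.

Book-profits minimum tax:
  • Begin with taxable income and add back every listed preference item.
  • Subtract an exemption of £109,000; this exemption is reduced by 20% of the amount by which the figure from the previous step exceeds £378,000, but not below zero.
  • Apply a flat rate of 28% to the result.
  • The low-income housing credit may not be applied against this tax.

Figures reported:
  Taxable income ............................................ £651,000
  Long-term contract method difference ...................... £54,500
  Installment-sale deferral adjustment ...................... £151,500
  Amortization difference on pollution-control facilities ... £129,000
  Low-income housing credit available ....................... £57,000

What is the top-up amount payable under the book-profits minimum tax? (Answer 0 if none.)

Mainline income levy:
  £41,000 × 13% = £5,330
  £294,000 × 26% = £76,440
  £316,000 × 31% = £97,960
  → £179,730
  Less low-income housing credit £57,000 → £122,730

Book-profits minimum tax:
  Adjusted income: £651,000 + £54,500 + £151,500 + £129,000 = £986,000
  Exemption: 20% × (£986,000 − £378,000) = £121,600 ≥ £109,000, so the exemption is fully phased out
  Base: £986,000 − £0 = £986,000
  £986,000 × 28% = £276,080

Excess of book-profits minimum tax over mainline income levy: £276,080 − £122,730 = £153,350.

£153,350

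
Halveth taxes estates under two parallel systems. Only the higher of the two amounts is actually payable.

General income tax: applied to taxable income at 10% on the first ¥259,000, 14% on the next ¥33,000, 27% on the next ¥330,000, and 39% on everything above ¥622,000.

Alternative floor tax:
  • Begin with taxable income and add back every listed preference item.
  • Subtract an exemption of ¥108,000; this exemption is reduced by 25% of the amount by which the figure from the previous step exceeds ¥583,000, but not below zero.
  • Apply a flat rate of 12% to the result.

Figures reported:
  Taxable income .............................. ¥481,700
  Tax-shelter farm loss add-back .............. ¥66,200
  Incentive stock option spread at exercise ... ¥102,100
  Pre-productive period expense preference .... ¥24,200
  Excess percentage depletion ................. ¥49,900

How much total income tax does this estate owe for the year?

¥81,739

General income tax:
  ¥259,000 × 10% = ¥25,900
  ¥33,000 × 14% = ¥4,620
  ¥189,700 × 27% = ¥51,219
  → ¥81,739

Alternative floor tax:
  Adjusted income: ¥481,700 + ¥66,200 + ¥102,100 + ¥24,200 + ¥49,900 = ¥724,100
  Exemption: ¥108,000 − 25% × (¥724,100 − ¥583,000) = ¥108,000 − ¥35,275 = ¥72,725
  Base: ¥724,100 − ¥72,725 = ¥651,375
  ¥651,375 × 12% = ¥78,165

¥81,739 > ¥78,165, so the general income tax governs.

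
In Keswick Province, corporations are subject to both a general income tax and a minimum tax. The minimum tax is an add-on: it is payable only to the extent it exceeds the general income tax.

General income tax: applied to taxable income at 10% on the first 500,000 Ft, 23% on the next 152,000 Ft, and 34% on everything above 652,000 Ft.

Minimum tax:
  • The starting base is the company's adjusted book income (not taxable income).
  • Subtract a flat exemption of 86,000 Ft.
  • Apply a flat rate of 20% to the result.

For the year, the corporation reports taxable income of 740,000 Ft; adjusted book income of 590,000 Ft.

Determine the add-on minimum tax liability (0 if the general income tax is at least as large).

0 Ft

Minimum tax:
  Base (adjusted book income): 590,000 Ft
  Less exemption 86,000 Ft → base 504,000 Ft
  504,000 Ft × 20% = 100,800 Ft

General income tax:
  500,000 Ft × 10% = 50,000 Ft
  152,000 Ft × 23% = 34,960 Ft
  88,000 Ft × 34% = 29,920 Ft
  → 114,880 Ft

100,800 Ft ≤ 114,880 Ft, so no add-on is due.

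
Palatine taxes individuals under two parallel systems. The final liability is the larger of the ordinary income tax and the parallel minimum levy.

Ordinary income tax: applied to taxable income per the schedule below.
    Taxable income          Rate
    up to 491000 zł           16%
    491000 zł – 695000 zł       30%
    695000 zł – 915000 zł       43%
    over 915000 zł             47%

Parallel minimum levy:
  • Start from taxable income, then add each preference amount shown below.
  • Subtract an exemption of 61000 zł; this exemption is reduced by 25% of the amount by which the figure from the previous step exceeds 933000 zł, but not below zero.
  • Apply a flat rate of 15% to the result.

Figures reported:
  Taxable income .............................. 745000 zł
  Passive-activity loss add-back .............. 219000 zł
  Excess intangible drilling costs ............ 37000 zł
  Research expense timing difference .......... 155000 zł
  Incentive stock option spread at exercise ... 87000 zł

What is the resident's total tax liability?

Ordinary income tax:
  491000 zł × 16% = 78560 zł
  204000 zł × 30% = 61200 zł
  50000 zł × 43% = 21500 zł
  → 161260 zł

Parallel minimum levy:
  Adjusted income: 745000 zł + 219000 zł + 37000 zł + 155000 zł + 87000 zł = 1243000 zł
  Exemption: 25% × (1243000 zł − 933000 zł) = 77500 zł ≥ 61000 zł, so the exemption is fully phased out
  Base: 1243000 zł − 0 zł = 1243000 zł
  1243000 zł × 15% = 186450 zł

186450 zł > 161260 zł, so the parallel minimum levy is the binding amount.

186450 zł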